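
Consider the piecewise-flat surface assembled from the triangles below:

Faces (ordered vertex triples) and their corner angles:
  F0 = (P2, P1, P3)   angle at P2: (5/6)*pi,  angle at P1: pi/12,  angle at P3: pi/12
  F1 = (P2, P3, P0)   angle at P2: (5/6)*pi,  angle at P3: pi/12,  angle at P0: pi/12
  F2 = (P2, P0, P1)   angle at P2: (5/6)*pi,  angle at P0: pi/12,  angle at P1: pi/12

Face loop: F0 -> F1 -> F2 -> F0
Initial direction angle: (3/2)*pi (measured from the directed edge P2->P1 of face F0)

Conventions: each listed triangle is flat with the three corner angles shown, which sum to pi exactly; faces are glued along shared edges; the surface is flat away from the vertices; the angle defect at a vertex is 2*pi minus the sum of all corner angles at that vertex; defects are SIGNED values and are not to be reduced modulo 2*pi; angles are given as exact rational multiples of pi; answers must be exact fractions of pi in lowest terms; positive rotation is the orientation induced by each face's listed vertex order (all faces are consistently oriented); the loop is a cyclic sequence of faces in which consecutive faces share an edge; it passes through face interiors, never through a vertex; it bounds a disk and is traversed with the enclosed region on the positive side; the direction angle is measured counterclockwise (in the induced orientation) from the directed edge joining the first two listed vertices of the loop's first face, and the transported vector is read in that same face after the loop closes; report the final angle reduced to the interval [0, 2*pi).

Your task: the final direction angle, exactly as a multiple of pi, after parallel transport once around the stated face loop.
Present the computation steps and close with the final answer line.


enclosed vertex P2: corner angles sum to (5/2)*pi, defect = 2*pi - (5/2)*pi = -pi/2
the rotation equals the total enclosed defect, so the final angle is initial + defects (mod 2*pi)
final angle = (3/2)*pi - pi/2 = pi (mod 2*pi)

Answer: final direction angle = pi


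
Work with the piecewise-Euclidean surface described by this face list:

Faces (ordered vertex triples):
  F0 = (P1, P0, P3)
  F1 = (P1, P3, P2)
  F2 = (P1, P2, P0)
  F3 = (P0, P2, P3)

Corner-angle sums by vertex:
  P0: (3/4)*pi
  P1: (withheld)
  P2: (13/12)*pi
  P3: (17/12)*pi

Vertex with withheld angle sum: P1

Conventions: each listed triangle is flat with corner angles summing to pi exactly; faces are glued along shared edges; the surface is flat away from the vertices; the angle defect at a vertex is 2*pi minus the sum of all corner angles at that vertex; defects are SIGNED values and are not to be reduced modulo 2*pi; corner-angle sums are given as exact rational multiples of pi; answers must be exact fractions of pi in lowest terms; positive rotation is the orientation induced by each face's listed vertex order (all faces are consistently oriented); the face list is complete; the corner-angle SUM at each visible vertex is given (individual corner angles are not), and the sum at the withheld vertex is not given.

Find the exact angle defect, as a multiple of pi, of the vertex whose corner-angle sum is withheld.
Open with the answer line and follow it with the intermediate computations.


Answer: defect(P1) = (5/4)*pi

V = 4, E = 6, F = 4; chi = V - E + F = 2
Gauss-Bonnet: total defect = 2*pi*chi = 4*pi; visible defects sum to (11/4)*pi


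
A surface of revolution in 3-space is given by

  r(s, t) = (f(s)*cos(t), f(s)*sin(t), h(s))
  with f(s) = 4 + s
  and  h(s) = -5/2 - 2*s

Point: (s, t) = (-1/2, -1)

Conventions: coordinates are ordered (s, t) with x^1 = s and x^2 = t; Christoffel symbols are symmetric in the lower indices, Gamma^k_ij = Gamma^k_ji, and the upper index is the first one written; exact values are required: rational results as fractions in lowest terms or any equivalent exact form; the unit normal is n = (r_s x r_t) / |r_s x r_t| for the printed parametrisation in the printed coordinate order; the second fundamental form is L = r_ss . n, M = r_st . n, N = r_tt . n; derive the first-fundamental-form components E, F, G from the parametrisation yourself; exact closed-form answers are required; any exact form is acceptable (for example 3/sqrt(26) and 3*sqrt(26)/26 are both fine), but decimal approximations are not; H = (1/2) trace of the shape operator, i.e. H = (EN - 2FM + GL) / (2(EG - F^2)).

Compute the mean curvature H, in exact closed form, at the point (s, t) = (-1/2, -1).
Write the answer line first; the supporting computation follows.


Answer: H = -2*sqrt(5)/35

f = 7/2, f' = 1, f'' = 0, h' = -2, h'' = 0
E = 5, F = 0, G = 49/4; answer radicand W^2 = 5
unnormalised second-form numerators: l = 0, m = 0, n = -7; L = l/sqrt(5), and similarly M = m/sqrt(W^2), N = n/sqrt(W^2)
H = (E*n - 2*F*m + G*l) / (2*(EG - F^2)*sqrt(W^2)); E*n - 2*F*m + G*l = -35, EG - F^2 = 245/4, so H = (-2/7)/sqrt(5)


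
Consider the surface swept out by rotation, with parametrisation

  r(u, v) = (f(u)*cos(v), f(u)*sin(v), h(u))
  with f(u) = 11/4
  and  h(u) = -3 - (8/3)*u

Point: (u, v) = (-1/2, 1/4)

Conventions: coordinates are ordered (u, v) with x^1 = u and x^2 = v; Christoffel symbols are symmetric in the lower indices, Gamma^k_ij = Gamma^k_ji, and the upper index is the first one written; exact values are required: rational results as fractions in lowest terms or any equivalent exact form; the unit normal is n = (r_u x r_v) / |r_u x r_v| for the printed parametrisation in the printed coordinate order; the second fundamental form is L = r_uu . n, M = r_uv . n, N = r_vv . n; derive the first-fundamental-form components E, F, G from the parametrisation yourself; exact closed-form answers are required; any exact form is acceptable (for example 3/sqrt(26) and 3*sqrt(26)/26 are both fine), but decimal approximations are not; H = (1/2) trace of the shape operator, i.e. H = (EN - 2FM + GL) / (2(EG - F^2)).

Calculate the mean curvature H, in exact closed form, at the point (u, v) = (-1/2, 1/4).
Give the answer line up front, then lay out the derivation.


Answer: H = -2/11

f = 11/4, f' = 0, f'' = 0, h' = -8/3, h'' = 0
E = 64/9, F = 0, G = 121/16; answer radicand W^2 = 64/9
unnormalised second-form numerators: l = 0, m = 0, n = -22/3; L = l/sqrt(64/9), and similarly M = m/sqrt(W^2), N = n/sqrt(W^2)
H = (E*n - 2*F*m + G*l) / (2*(EG - F^2)*sqrt(W^2)); E*n - 2*F*m + G*l = -1408/27, EG - F^2 = 484/9, so H = (-16/33)/sqrt(64/9)


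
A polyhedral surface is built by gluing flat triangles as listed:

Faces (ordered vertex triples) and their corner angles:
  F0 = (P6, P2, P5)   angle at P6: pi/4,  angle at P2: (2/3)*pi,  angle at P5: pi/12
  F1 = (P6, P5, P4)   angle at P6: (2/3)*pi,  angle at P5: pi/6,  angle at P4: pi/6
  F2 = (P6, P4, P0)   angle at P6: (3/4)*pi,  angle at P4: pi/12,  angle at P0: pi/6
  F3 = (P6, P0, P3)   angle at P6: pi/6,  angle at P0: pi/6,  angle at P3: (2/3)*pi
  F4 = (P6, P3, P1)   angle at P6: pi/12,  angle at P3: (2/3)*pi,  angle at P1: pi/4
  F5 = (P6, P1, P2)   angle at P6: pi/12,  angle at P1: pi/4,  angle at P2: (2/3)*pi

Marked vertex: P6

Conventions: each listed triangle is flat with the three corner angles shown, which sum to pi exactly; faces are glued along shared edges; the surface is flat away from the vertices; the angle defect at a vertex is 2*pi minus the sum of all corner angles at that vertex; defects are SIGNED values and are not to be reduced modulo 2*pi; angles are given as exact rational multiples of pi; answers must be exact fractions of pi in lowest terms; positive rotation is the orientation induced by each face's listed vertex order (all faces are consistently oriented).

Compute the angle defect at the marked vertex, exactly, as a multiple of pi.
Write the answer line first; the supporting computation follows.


Answer: defect(P6) = 0

Sum of corner angles at P6: 2*pi
defect = 2*pi - 2*pi


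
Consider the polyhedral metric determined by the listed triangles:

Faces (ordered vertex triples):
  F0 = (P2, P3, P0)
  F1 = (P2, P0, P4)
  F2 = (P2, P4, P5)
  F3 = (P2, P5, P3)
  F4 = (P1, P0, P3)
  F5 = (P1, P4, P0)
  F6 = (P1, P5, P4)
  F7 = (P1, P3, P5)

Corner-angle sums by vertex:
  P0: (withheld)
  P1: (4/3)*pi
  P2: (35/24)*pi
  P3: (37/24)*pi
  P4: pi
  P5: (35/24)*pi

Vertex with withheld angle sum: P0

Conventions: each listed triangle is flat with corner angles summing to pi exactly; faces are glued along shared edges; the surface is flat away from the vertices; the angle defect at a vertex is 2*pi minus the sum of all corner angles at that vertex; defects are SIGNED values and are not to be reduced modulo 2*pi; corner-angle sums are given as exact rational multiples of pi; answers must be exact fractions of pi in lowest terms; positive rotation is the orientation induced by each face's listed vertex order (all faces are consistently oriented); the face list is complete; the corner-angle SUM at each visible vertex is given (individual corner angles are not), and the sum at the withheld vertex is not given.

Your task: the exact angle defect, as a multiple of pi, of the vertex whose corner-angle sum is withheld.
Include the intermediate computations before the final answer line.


V = 6, E = 12, F = 8; chi = V - E + F = 2
Gauss-Bonnet: total defect = 2*pi*chi = 4*pi; visible defects sum to (77/24)*pi

Answer: defect(P0) = (19/24)*pi


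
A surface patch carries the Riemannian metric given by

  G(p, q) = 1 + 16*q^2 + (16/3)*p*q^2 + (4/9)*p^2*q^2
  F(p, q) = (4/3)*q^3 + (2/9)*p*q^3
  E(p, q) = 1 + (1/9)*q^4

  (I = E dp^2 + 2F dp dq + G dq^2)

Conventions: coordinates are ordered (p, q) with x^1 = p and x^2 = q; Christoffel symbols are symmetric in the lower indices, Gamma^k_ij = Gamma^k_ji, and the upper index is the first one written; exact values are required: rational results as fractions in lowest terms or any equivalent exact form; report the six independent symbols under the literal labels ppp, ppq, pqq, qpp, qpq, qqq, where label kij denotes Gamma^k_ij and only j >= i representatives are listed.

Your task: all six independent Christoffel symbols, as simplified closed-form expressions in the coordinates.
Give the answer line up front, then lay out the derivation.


Answer: Gamma_ppp = 0, Gamma_ppq = 2*q^3/(4*p^2*q^2 + 48*p*q^2 + q^4 + 144*q^2 + 9), Gamma_pqq = (2*p*q^2 + 12*q^2)/(4*p^2*q^2 + 48*p*q^2 + q^4 + 144*q^2 + 9), Gamma_qpp = 0, Gamma_qpq = (4*p*q^2 + 24*q^2)/(4*p^2*q^2 + 48*p*q^2 + q^4 + 144*q^2 + 9), Gamma_qqq = (4*p^2*q + 48*p*q + 144*q)/(4*p^2*q^2 + 48*p*q^2 + q^4 + 144*q^2 + 9)

E = 1 + (1/9)*q^4; F = (4/3)*q^3 + (2/9)*p*q^3; G = 1 + 16*q^2 + (16/3)*p*q^2 + (4/9)*p^2*q^2
Gamma^k_ij = (1/2) g^{kl} (d_i g_jl + d_j g_il - d_l g_ij), with g^inv = (1/(EG-F^2)) [[G, -F], [-F, E]]
first partials: E_p = 0, E_q = (4/9)*q^3, F_p = (2/9)*q^3, F_q = 4*q^2 + (2/3)*p*q^2, G_p = (16/3)*q^2 + (8/9)*p*q^2, G_q = 32*q + (32/3)*p*q + (8/9)*p^2*q
D = EG - F^2 = 1 + 16*q^2 + (16/3)*p*q^2 + (1/9)*q^4 + (4/9)*p^2*q^2
expanded: Gamma^p_pp = (G E_p - 2F F_p + F E_q)/(2D), Gamma^p_pq = (G E_q - F G_p)/(2D), Gamma^p_qq = (2G F_q - G G_p - F G_q)/(2D), Gamma^q_pp = (2E F_p - E E_q - F E_p)/(2D), Gamma^q_pq = (E G_p - F E_q)/(2D), Gamma^q_qq = (E G_q - 2F F_q + F G_p)/(2D); substitute and cancel common factors


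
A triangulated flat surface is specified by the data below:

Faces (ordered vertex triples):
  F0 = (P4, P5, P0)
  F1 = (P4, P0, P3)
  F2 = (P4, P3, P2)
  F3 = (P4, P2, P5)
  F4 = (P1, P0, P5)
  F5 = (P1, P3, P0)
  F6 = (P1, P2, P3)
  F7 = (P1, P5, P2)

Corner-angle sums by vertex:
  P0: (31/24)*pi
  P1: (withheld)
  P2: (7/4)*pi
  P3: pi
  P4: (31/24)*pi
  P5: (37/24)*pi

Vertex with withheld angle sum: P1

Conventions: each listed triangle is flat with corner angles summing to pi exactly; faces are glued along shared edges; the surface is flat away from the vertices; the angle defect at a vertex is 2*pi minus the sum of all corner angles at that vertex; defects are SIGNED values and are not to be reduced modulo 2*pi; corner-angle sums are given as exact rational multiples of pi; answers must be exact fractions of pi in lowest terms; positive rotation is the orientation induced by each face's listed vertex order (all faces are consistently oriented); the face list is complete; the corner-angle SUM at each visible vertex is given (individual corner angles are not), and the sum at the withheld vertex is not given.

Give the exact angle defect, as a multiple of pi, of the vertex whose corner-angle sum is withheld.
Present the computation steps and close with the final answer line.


V = 6, E = 12, F = 8; chi = V - E + F = 2
Gauss-Bonnet: total defect = 2*pi*chi = 4*pi; visible defects sum to (25/8)*pi

Answer: defect(P1) = (7/8)*pi


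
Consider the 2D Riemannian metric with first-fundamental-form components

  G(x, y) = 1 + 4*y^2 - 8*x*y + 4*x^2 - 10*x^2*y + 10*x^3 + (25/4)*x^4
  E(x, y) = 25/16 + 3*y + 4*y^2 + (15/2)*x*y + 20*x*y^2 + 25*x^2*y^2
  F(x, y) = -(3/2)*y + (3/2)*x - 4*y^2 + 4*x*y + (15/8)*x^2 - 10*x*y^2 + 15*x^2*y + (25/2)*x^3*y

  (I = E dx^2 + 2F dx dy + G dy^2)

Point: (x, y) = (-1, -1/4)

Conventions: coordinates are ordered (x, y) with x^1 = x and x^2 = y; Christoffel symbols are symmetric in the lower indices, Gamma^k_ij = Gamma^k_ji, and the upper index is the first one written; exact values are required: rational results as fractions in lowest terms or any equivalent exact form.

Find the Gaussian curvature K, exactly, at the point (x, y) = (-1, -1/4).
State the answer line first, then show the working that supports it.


Answer: K = -104/289

E = 13/4, F = 3/2, G = 2, EG - F^2 = 17/4 at the point
E_x = -15/4, E_y = -9, F_x = -23/4, F_y = -6, G_x = -6, G_y = -4
E_yy = 18, F_xy = 33/2, G_xx = 28
Apply the Brioschi formula K = (det M1 - det M2)/(EG - F^2)^2 over the derivative matrices of E, F, G.
M1 = [[-E_yy/2 + F_xy - G_xx/2, E_x/2, F_x - E_y/2], [F_y - G_x/2, E, F], [G_y/2, F, G]] = [[-13/2, -15/8, -5/4], [-3, 13/4, 3/2], [-2, 3/2, 2]]; det M1 = -143/4
M2 = [[0, E_y/2, G_x/2], [E_y/2, E, F], [G_x/2, F, G]] = [[0, -9/2, -3], [-9/2, 13/4, 3/2], [-3, 3/2, 2]]; det M2 = -117/4
det M1 - det M2 = -13/2; K = -13/2 / (17/4)^2 = -104/289


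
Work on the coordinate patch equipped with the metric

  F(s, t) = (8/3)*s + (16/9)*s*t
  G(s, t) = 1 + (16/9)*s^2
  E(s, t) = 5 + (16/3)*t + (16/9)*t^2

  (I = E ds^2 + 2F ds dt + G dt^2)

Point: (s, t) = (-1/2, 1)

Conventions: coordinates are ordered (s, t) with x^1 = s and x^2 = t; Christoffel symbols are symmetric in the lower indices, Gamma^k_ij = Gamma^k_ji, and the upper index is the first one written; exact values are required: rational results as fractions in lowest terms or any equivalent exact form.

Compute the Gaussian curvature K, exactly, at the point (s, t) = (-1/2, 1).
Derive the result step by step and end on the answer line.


E = 109/9, F = -20/9, G = 13/9, EG - F^2 = 113/9 at the point
E_s = 0, E_t = 80/9, F_s = 40/9, F_t = -8/9, G_s = -16/9, G_t = 0
E_tt = 32/9, F_st = 16/9, G_ss = 32/9
The intrinsic route: Brioschi's K = (det M1 - det M2)/(EG - F^2)^2.
M1 = [[-E_tt/2 + F_st - G_ss/2, E_s/2, F_s - E_t/2], [F_t - G_s/2, E, F], [G_t/2, F, G]] = [[-16/9, 0, 0], [0, 109/9, -20/9], [0, -20/9, 13/9]]; det M1 = -1808/81
M2 = [[0, E_t/2, G_s/2], [E_t/2, E, F], [G_s/2, F, G]] = [[0, 40/9, -8/9], [40/9, 109/9, -20/9], [-8/9, -20/9, 13/9]]; det M2 = -1664/81
det M1 - det M2 = -16/9; K = -16/9 / (113/9)^2 = -144/12769

Answer: K = -144/12769


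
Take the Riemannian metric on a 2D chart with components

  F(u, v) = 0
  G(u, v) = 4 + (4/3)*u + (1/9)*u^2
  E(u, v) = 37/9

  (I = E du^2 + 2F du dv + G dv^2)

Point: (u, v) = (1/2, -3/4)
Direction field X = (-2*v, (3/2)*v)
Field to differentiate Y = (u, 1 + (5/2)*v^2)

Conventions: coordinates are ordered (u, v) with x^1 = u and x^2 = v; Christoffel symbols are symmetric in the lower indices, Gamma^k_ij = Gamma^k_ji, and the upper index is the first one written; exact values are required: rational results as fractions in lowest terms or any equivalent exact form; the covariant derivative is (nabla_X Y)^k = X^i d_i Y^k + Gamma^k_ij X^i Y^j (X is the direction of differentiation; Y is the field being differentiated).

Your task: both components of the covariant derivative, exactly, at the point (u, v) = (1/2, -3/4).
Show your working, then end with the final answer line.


E = 37/9, F = 0, G = 169/36 at the point
E_u = 0, E_v = 0, F_u = 0, F_v = 0, G_u = 13/9, G_v = 0
EG - F^2 = 6253/324;  g^inv = (324/6253) * [[169/36, 0], [0, 37/9]]
first-kind symbols [ij,l] = (1/2)(d_i g_jl + d_j g_il - d_l g_ij): [uu,u] = E_u/2 = 0, [uu,v] = F_u - E_v/2 = 0, [uv,u] = E_v/2 = 0, [uv,v] = G_u/2 = 13/18, [vv,u] = F_v - G_u/2 = -13/18, [vv,v] = G_v/2 = 0
Gamma^u_ij = (G*[ij,u] - F*[ij,v])/(EG - F^2), Gamma^v_ij = (E*[ij,v] - F*[ij,u])/(EG - F^2)
Gamma_uuu = 0, Gamma_uuv = 0, Gamma_uvv = -13/74, Gamma_vuu = 0, Gamma_vuv = 2/13, Gamma_vvv = 0
X = (3/2, -9/8), Y = (1/2, 77/32) at the point

Answer: (nabla_X Y)^u = 37425/18944, (nabla_X Y)^v = 75/16


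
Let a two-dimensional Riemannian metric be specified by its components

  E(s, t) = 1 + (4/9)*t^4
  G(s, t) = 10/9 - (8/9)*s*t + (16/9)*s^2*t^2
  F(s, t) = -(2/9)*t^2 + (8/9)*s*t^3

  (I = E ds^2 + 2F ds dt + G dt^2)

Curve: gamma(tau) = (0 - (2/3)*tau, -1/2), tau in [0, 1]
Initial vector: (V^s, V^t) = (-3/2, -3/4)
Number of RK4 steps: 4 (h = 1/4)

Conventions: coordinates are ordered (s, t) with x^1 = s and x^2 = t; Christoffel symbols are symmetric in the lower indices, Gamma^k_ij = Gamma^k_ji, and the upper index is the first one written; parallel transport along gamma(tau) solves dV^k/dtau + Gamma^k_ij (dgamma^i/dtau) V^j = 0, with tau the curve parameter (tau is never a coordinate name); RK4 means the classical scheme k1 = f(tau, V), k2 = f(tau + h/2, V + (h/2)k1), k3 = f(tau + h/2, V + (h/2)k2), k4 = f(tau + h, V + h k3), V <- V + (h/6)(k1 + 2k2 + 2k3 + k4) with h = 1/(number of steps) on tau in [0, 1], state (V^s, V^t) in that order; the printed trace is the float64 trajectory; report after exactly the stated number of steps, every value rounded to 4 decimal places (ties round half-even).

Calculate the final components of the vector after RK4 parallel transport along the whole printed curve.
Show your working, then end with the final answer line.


gamma'(tau) = (-2/3, 0); f(tau, V)^k = -Gamma^k_ij(gamma(tau)) gamma'^i(tau) V^j; h = 1/4; intermediate values shown to 6 dp
curve data and Christoffel symbols at the stage parameters:
  tau = 0.000000: gamma = (0.000000, -0.500000), gamma' = (-0.666667, 0.000000); Gamma_sss = 0.000000, Gamma_sst = -0.097561, Gamma_stt = 0.000000, Gamma_tss = 0.000000, Gamma_tst = 0.195122, Gamma_ttt = 0.000000
  tau = 0.125000: gamma = (-0.083333, -0.500000), gamma' = (-0.666667, 0.000000); Gamma_sss = 0.000000, Gamma_sst = -0.100559, Gamma_stt = -0.016760, Gamma_tss = 0.000000, Gamma_tst = 0.167598, Gamma_ttt = 0.027933
  tau = 0.250000: gamma = (-0.166667, -0.500000), gamma' = (-0.666667, 0.000000); Gamma_sss = 0.000000, Gamma_sst = -0.103152, Gamma_stt = -0.034384, Gamma_tss = 0.000000, Gamma_tst = 0.137536, Gamma_ttt = 0.045845
  tau = 0.375000: gamma = (-0.250000, -0.500000), gamma' = (-0.666667, 0.000000); Gamma_sss = 0.000000, Gamma_sst = -0.105263, Gamma_stt = -0.052632, Gamma_tss = 0.000000, Gamma_tst = 0.105263, Gamma_ttt = 0.052632
  tau = 0.500000: gamma = (-0.333333, -0.500000), gamma' = (-0.666667, 0.000000); Gamma_sss = 0.000000, Gamma_sst = -0.106825, Gamma_stt = -0.071217, Gamma_tss = 0.000000, Gamma_tst = 0.071217, Gamma_ttt = 0.047478
  tau = 0.625000: gamma = (-0.416667, -0.500000), gamma' = (-0.666667, 0.000000); Gamma_sss = 0.000000, Gamma_sst = -0.107784, Gamma_stt = -0.089820, Gamma_tss = 0.000000, Gamma_tst = 0.035928, Gamma_ttt = 0.029940
  tau = 0.750000: gamma = (-0.500000, -0.500000), gamma' = (-0.666667, 0.000000); Gamma_sss = 0.000000, Gamma_sst = -0.108108, Gamma_stt = -0.108108, Gamma_tss = 0.000000, Gamma_tst = 0.000000, Gamma_ttt = 0.000000
  tau = 0.875000: gamma = (-0.583333, -0.500000), gamma' = (-0.666667, 0.000000); Gamma_sss = 0.000000, Gamma_sst = -0.107784, Gamma_stt = -0.125749, Gamma_tss = 0.000000, Gamma_tst = -0.035928, Gamma_ttt = -0.041916
  tau = 1.000000: gamma = (-0.666667, -0.500000), gamma' = (-0.666667, 0.000000); Gamma_sss = 0.000000, Gamma_sst = -0.106825, Gamma_stt = -0.142433, Gamma_tss = 0.000000, Gamma_tst = -0.071217, Gamma_ttt = -0.094955
step 0: V^s = -1.5000, V^t = -0.7500
step 1: k1 = (0.048780, -0.097561), k2 = (0.051097, -0.085161), k3 = (0.050993, -0.084988), k4 = (0.053037, -0.070716); V <- V + (h/6)(k1 + 2k2 + 2k3 + k4): V^s = -1.4873, V^t = -0.7712
step 2: k1 = (0.053033, -0.070711), k2 = (0.054739, -0.054739), k3 = (0.054599, -0.054599), k4 = (0.055894, -0.037262); V <- V + (h/6)(k1 + 2k2 + 2k3 + k4): V^s = -1.4736, V^t = -0.7848
step 3: k1 = (0.055891, -0.037261), k2 = (0.056728, -0.018909), k3 = (0.056563, -0.018854), k4 = (0.056902, 0.000000); V <- V + (h/6)(k1 + 2k2 + 2k3 + k4): V^s = -1.4595, V^t = -0.7895
step 4: k1 = (0.056901, 0.000000), k2 = (0.056731, 0.018910), k3 = (0.056561, 0.018854), k4 = (0.055890, 0.037260); V <- V + (h/6)(k1 + 2k2 + 2k3 + k4): V^s = -1.4453, V^t = -0.7848

Answer: V^s = -1.4453, V^t = -0.7848


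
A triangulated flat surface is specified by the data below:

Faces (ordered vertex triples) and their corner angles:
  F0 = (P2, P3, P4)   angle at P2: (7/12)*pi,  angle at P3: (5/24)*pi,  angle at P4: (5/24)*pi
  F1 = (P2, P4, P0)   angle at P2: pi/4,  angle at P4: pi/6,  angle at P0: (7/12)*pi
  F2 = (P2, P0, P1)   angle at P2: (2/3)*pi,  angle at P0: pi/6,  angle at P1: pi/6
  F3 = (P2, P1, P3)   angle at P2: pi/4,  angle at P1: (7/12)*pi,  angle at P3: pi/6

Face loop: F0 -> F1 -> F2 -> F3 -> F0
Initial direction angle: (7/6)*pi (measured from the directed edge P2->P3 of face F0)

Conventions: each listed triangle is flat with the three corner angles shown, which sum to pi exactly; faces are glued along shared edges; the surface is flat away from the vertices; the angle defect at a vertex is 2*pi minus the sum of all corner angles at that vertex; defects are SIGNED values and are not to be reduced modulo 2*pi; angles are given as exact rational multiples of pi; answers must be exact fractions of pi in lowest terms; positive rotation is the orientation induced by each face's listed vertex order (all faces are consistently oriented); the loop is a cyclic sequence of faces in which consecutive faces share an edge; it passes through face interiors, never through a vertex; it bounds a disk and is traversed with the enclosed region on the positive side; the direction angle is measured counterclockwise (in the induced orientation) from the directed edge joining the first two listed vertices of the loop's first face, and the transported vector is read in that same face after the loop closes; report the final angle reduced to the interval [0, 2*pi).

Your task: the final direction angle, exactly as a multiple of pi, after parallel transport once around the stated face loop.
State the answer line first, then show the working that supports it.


Answer: final direction angle = (17/12)*pi

enclosed vertex P2: corner angles sum to (7/4)*pi, defect = 2*pi - (7/4)*pi = pi/4
summing the enclosed defects onto the initial angle, mod 2*pi in the induced orientation:
final angle = (7/6)*pi + pi/4 = (17/12)*pi (mod 2*pi)


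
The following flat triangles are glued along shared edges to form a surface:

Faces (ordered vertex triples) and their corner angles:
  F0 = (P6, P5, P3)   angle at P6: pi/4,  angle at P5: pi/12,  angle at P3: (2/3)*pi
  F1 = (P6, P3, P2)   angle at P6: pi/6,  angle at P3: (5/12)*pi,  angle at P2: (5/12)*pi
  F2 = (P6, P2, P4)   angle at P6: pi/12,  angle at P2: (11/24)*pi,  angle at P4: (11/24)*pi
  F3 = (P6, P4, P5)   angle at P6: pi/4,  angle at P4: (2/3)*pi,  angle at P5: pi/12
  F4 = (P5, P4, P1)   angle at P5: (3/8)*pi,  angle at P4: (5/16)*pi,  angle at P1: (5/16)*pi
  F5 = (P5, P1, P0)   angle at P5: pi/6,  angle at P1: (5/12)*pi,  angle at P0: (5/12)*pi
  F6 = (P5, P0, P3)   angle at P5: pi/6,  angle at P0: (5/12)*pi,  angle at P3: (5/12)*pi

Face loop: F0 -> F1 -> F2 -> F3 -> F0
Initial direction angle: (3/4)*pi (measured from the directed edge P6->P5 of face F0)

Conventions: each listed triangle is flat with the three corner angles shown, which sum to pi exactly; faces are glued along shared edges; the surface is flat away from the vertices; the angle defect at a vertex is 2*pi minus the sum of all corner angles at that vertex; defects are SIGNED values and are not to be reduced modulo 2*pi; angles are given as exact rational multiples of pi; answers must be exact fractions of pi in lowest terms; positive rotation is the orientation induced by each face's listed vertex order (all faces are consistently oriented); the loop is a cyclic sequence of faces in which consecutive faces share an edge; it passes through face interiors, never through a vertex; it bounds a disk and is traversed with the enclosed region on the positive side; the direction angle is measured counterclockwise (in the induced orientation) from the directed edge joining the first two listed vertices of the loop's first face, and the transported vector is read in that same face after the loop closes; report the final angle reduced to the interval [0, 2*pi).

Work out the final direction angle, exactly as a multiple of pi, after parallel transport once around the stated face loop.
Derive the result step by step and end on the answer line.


enclosed vertex P6: corner angles sum to (3/4)*pi, defect = 2*pi - (3/4)*pi = (5/4)*pi
adding the enclosed defects to the starting angle (mod 2*pi, induced orientation) gives the holonomy
final angle = (3/4)*pi + (5/4)*pi = 0 (mod 2*pi)

Answer: final direction angle = 0


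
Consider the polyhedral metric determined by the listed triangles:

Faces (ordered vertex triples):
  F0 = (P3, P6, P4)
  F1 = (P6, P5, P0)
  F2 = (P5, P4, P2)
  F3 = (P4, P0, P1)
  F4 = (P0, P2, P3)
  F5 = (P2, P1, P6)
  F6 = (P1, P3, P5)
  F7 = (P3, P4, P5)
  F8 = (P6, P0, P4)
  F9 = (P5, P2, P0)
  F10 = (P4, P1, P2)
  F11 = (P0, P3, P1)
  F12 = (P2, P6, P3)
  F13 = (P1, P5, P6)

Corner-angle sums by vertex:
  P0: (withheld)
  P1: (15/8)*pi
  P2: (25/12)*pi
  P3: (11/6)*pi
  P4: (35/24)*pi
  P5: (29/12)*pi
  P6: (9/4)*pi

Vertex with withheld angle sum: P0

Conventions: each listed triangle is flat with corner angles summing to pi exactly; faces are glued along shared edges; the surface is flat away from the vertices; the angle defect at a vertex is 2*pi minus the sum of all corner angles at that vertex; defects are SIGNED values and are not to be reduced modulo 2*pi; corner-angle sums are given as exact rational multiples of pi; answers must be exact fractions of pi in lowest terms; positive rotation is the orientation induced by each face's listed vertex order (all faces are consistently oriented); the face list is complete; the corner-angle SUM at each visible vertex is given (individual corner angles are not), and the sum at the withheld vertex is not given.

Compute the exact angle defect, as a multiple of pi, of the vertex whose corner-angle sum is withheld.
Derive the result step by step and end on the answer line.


V = 7, E = 21, F = 14; chi = V - E + F = 0
Gauss-Bonnet: total defect = 2*pi*chi = 0; visible defects sum to pi/12

Answer: defect(P0) = -pi/12


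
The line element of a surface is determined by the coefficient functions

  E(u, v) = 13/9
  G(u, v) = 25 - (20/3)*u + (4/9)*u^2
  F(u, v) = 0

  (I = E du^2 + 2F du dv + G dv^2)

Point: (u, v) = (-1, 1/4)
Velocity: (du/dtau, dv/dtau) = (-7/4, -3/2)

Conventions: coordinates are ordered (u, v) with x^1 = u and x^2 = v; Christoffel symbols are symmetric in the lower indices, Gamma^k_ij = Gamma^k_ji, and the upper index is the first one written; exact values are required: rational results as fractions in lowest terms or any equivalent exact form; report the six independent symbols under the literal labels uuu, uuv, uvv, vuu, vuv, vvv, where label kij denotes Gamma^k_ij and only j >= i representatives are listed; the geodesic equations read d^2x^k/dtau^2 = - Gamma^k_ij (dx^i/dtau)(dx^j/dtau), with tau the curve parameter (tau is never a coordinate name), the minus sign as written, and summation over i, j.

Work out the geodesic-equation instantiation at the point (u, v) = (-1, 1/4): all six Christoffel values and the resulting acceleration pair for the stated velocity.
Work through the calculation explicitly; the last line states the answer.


E = 13/9, F = 0, G = 289/9 at the point
E_u = 0, E_v = 0, F_u = 0, F_v = 0, G_u = -68/9, G_v = 0
EG - F^2 = 3757/81;  g^inv = (81/3757) * [[289/9, 0], [0, 13/9]]
first-kind symbols [ij,l] = (1/2)(d_i g_jl + d_j g_il - d_l g_ij): [uu,u] = E_u/2 = 0, [uu,v] = F_u - E_v/2 = 0, [uv,u] = E_v/2 = 0, [uv,v] = G_u/2 = -34/9, [vv,u] = F_v - G_u/2 = 34/9, [vv,v] = G_v/2 = 0
Gamma^u_ij = (G*[ij,u] - F*[ij,v])/(EG - F^2), Gamma^v_ij = (E*[ij,v] - F*[ij,u])/(EG - F^2)
Gamma_uuu = 0, Gamma_uuv = 0, Gamma_uvv = 34/13, Gamma_vuu = 0, Gamma_vuv = -2/17, Gamma_vvv = 0
d^2u/dtau^2 = -(Gamma_uuu*(-7/4)^2 + 2*Gamma_uuv*(-7/4)*(-3/2) + Gamma_uvv*(-3/2)^2) = -153/26
d^2v/dtau^2 = -(Gamma_vuu*(-7/4)^2 + 2*Gamma_vuv*(-7/4)*(-3/2) + Gamma_vvv*(-3/2)^2) = 21/34

Answer: Gamma_uuu = 0, Gamma_uuv = 0, Gamma_uvv = 34/13, Gamma_vuu = 0, Gamma_vuv = -2/17, Gamma_vvv = 0; accelerations (d^2u/dtau^2, d^2v/dtau^2) = (-153/26, 21/34)


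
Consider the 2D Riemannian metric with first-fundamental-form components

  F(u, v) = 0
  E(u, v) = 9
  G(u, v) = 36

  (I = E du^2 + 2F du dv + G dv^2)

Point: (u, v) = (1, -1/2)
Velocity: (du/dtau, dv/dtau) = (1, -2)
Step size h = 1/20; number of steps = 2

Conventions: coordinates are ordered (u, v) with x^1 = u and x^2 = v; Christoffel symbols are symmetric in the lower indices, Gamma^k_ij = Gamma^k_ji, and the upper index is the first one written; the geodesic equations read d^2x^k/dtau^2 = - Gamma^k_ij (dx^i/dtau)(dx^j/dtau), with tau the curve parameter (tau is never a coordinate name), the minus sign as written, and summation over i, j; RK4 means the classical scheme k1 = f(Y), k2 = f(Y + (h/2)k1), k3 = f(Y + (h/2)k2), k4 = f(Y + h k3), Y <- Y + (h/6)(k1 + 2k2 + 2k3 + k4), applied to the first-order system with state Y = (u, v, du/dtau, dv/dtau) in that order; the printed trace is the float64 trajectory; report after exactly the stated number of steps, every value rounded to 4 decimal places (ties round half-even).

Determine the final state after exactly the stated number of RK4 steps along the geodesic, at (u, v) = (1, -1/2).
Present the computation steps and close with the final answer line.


f(Y) = (du/dtau, dv/dtau, -Gamma^u_ij Y'^i Y'^j, -Gamma^v_ij Y'^i Y'^j) with the Gammas evaluated at the stage position; h = 0.050000; intermediate values shown to 6 dp
step 0: u = 1.0000, v = -0.5000, du/dtau = 1.0000, dv/dtau = -2.0000
step 1:
  k1: at (u, v) = (1.000000, -0.500000), (du/dtau, dv/dtau) = (1.000000, -2.000000); Gamma_uuu = 0.000000, Gamma_uuv = 0.000000, Gamma_uvv = 0.000000, Gamma_vuu = 0.000000, Gamma_vuv = 0.000000, Gamma_vvv = 0.000000; k1 = (1.000000, -2.000000, 0.000000, 0.000000)
  k2: at (u, v) = (1.025000, -0.550000), (du/dtau, dv/dtau) = (1.000000, -2.000000); Gamma_uuu = 0.000000, Gamma_uuv = 0.000000, Gamma_uvv = 0.000000, Gamma_vuu = 0.000000, Gamma_vuv = 0.000000, Gamma_vvv = 0.000000; k2 = (1.000000, -2.000000, 0.000000, 0.000000)
  k3: at (u, v) = (1.025000, -0.550000), (du/dtau, dv/dtau) = (1.000000, -2.000000); Gamma_uuu = 0.000000, Gamma_uuv = 0.000000, Gamma_uvv = 0.000000, Gamma_vuu = 0.000000, Gamma_vuv = 0.000000, Gamma_vvv = 0.000000; k3 = (1.000000, -2.000000, 0.000000, 0.000000)
  k4: at (u, v) = (1.050000, -0.600000), (du/dtau, dv/dtau) = (1.000000, -2.000000); Gamma_uuu = 0.000000, Gamma_uuv = 0.000000, Gamma_uvv = 0.000000, Gamma_vuu = 0.000000, Gamma_vuv = 0.000000, Gamma_vvv = 0.000000; k4 = (1.000000, -2.000000, 0.000000, 0.000000)
  Y <- Y + (h/6)(k1 + 2k2 + 2k3 + k4): u = 1.0500, v = -0.6000, du/dtau = 1.0000, dv/dtau = -2.0000
step 2:
  k1: at (u, v) = (1.050000, -0.600000), (du/dtau, dv/dtau) = (1.000000, -2.000000); Gamma_uuu = 0.000000, Gamma_uuv = 0.000000, Gamma_uvv = 0.000000, Gamma_vuu = 0.000000, Gamma_vuv = 0.000000, Gamma_vvv = 0.000000; k1 = (1.000000, -2.000000, 0.000000, 0.000000)
  k2: at (u, v) = (1.075000, -0.650000), (du/dtau, dv/dtau) = (1.000000, -2.000000); Gamma_uuu = 0.000000, Gamma_uuv = 0.000000, Gamma_uvv = 0.000000, Gamma_vuu = 0.000000, Gamma_vuv = 0.000000, Gamma_vvv = 0.000000; k2 = (1.000000, -2.000000, 0.000000, 0.000000)
  k3: at (u, v) = (1.075000, -0.650000), (du/dtau, dv/dtau) = (1.000000, -2.000000); Gamma_uuu = 0.000000, Gamma_uuv = 0.000000, Gamma_uvv = 0.000000, Gamma_vuu = 0.000000, Gamma_vuv = 0.000000, Gamma_vvv = 0.000000; k3 = (1.000000, -2.000000, 0.000000, 0.000000)
  k4: at (u, v) = (1.100000, -0.700000), (du/dtau, dv/dtau) = (1.000000, -2.000000); Gamma_uuu = 0.000000, Gamma_uuv = 0.000000, Gamma_uvv = 0.000000, Gamma_vuu = 0.000000, Gamma_vuv = 0.000000, Gamma_vvv = 0.000000; k4 = (1.000000, -2.000000, 0.000000, 0.000000)
  Y <- Y + (h/6)(k1 + 2k2 + 2k3 + k4): u = 1.1000, v = -0.7000, du/dtau = 1.0000, dv/dtau = -2.0000

Answer: u = 1.1000, v = -0.7000, du/dtau = 1.0000, dv/dtau = -2.0000


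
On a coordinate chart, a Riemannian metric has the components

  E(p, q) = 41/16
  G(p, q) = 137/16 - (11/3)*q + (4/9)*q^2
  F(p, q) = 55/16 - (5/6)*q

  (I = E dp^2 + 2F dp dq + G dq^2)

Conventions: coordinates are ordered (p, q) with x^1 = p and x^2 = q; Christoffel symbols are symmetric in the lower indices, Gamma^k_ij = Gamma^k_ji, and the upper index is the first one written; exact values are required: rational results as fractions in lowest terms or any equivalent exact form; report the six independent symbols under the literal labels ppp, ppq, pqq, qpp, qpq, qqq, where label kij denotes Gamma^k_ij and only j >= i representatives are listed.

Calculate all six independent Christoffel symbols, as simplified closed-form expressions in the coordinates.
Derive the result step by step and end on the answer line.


E = 41/16; F = 55/16 - (5/6)*q; G = 137/16 - (11/3)*q + (4/9)*q^2
Gamma^k_ij = (1/2) g^{kl} (d_i g_jl + d_j g_il - d_l g_ij), with g^inv = (1/(EG-F^2)) [[G, -F], [-F, E]]
first partials: E_p = 0, E_q = 0, F_p = 0, F_q = -5/6, G_p = 0, G_q = -11/3 + (8/9)*q
D = EG - F^2 = 81/8 - (11/3)*q + (4/9)*q^2
expanded: Gamma^p_pp = (G E_p - 2F F_p + F E_q)/(2D), Gamma^p_pq = (G E_q - F G_p)/(2D), Gamma^p_qq = (2G F_q - G G_p - F G_q)/(2D), Gamma^q_pp = (2E F_p - E E_q - F E_p)/(2D), Gamma^q_pq = (E G_p - F E_q)/(2D), Gamma^q_qq = (E G_q - 2F F_q + F G_p)/(2D); substitute and cancel common factors

Answer: Gamma_ppp = 0, Gamma_ppq = 0, Gamma_pqq = -60/(32*q^2 - 264*q + 729), Gamma_qpp = 0, Gamma_qpq = 0, Gamma_qqq = (32*q - 132)/(32*q^2 - 264*q + 729)


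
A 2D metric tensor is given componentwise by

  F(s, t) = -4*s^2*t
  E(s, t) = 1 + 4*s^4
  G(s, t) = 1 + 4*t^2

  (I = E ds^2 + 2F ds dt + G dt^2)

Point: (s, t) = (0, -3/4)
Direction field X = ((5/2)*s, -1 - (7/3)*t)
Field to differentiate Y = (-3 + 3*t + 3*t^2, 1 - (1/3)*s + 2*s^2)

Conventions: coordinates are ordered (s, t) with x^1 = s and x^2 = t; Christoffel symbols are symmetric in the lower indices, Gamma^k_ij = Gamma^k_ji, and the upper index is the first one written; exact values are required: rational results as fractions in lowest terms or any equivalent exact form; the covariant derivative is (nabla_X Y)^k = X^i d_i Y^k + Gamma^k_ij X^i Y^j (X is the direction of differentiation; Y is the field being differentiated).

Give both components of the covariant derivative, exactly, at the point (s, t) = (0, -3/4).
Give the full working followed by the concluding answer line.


E = 1, F = 0, G = 13/4 at the point
E_s = 0, E_t = 0, F_s = 0, F_t = 0, G_s = 0, G_t = -6
EG - F^2 = 13/4;  g^inv = (4/13) * [[13/4, 0], [0, 1]]
first-kind symbols [ij,l] = (1/2)(d_i g_jl + d_j g_il - d_l g_ij): [ss,s] = E_s/2 = 0, [ss,t] = F_s - E_t/2 = 0, [st,s] = E_t/2 = 0, [st,t] = G_s/2 = 0, [tt,s] = F_t - G_s/2 = 0, [tt,t] = G_t/2 = -3
Gamma^s_ij = (G*[ij,s] - F*[ij,t])/(EG - F^2), Gamma^t_ij = (E*[ij,t] - F*[ij,s])/(EG - F^2)
Gamma_sss = 0, Gamma_sst = 0, Gamma_stt = 0, Gamma_tss = 0, Gamma_tst = 0, Gamma_ttt = -12/13
X = (0, 3/4), Y = (-57/16, 1) at the point

Answer: (nabla_X Y)^s = -9/8, (nabla_X Y)^t = -9/13


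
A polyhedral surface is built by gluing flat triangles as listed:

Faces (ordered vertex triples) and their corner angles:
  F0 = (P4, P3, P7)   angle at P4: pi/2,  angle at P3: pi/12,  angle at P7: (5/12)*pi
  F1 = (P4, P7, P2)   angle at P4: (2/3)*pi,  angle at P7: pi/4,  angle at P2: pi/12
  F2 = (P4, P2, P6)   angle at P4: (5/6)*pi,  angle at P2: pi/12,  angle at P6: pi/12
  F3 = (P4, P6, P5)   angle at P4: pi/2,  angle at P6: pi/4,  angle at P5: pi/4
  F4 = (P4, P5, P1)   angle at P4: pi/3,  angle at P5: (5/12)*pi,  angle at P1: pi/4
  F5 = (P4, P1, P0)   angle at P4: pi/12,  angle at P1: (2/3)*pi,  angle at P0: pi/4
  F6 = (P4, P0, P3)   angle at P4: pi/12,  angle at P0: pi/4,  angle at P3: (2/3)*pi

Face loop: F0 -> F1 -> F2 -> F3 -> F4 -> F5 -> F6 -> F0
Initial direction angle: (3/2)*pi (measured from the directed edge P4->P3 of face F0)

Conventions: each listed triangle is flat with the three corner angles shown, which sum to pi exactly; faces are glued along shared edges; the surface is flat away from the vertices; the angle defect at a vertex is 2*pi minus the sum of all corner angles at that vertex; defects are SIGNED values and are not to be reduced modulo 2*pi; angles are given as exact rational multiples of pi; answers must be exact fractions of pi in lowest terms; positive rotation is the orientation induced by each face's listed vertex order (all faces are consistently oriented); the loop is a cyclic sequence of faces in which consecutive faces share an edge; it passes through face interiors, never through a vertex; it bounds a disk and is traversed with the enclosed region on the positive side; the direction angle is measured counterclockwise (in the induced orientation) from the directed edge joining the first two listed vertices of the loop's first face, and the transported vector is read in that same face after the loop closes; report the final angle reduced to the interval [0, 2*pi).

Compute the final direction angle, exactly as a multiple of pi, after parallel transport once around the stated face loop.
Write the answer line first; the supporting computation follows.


Answer: final direction angle = pi/2

enclosed vertex P4: corner angles sum to 3*pi, defect = 2*pi - 3*pi = -pi
the rotation equals the total enclosed defect, so the final angle is initial + defects (mod 2*pi)
final angle = (3/2)*pi - pi = pi/2 (mod 2*pi)


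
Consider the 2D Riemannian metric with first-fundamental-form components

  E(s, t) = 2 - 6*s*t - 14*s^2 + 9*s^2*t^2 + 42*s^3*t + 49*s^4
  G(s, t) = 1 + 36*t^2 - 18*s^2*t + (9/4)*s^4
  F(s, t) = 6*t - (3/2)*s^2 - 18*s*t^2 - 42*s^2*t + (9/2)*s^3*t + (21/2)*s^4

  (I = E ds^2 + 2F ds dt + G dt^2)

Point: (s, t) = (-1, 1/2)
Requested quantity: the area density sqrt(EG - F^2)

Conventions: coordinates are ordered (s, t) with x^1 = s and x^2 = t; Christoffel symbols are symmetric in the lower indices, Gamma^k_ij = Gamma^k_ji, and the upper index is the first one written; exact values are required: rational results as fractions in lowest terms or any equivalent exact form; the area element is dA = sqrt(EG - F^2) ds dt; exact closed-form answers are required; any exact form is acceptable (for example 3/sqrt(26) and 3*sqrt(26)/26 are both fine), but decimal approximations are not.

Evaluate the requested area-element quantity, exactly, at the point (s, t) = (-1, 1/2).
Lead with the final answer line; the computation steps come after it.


Answer: sqrt(EG - F^2) = sqrt(94)/2

E = 85/4, F = -27/4, G = 13/4; EG - F^2 = 47/2


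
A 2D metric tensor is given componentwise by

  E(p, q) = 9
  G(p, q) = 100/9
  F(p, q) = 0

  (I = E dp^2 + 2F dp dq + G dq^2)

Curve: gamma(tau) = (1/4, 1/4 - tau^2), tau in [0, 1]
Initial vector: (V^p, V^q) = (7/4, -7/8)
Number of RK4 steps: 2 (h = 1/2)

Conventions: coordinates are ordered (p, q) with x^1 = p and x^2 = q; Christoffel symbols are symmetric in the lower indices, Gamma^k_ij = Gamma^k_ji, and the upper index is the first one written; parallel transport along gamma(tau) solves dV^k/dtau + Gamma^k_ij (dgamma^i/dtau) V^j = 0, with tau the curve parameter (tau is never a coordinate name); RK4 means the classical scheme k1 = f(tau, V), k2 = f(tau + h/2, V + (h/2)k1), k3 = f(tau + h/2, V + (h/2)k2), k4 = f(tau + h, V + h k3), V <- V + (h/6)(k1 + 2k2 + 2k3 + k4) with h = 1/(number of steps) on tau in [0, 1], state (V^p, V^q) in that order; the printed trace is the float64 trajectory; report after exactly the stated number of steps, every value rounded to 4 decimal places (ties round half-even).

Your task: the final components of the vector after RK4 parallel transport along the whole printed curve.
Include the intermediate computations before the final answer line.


gamma'(tau) = (0, -2*tau); f(tau, V)^k = -Gamma^k_ij(gamma(tau)) gamma'^i(tau) V^j; h = 1/2; intermediate values shown to 6 dp
curve data and Christoffel symbols at the stage parameters:
  tau = 0.000000: gamma = (0.250000, 0.250000), gamma' = (0.000000, 0.000000); Gamma_ppp = 0.000000, Gamma_ppq = 0.000000, Gamma_pqq = 0.000000, Gamma_qpp = 0.000000, Gamma_qpq = 0.000000, Gamma_qqq = 0.000000
  tau = 0.250000: gamma = (0.250000, 0.187500), gamma' = (0.000000, -0.500000); Gamma_ppp = 0.000000, Gamma_ppq = 0.000000, Gamma_pqq = 0.000000, Gamma_qpp = 0.000000, Gamma_qpq = 0.000000, Gamma_qqq = 0.000000
  tau = 0.500000: gamma = (0.250000, 0.000000), gamma' = (0.000000, -1.000000); Gamma_ppp = 0.000000, Gamma_ppq = 0.000000, Gamma_pqq = 0.000000, Gamma_qpp = 0.000000, Gamma_qpq = 0.000000, Gamma_qqq = 0.000000
  tau = 0.750000: gamma = (0.250000, -0.312500), gamma' = (0.000000, -1.500000); Gamma_ppp = 0.000000, Gamma_ppq = 0.000000, Gamma_pqq = 0.000000, Gamma_qpp = 0.000000, Gamma_qpq = 0.000000, Gamma_qqq = 0.000000
  tau = 1.000000: gamma = (0.250000, -0.750000), gamma' = (0.000000, -2.000000); Gamma_ppp = 0.000000, Gamma_ppq = 0.000000, Gamma_pqq = 0.000000, Gamma_qpp = 0.000000, Gamma_qpq = 0.000000, Gamma_qqq = 0.000000
step 0: V^p = 1.7500, V^q = -0.8750
step 1: k1 = (0.000000, 0.000000), k2 = (0.000000, 0.000000), k3 = (0.000000, 0.000000), k4 = (0.000000, 0.000000); V <- V + (h/6)(k1 + 2k2 + 2k3 + k4): V^p = 1.7500, V^q = -0.8750
step 2: k1 = (0.000000, 0.000000), k2 = (0.000000, 0.000000), k3 = (0.000000, 0.000000), k4 = (0.000000, 0.000000); V <- V + (h/6)(k1 + 2k2 + 2k3 + k4): V^p = 1.7500, V^q = -0.8750

Answer: V^p = 1.7500, V^q = -0.8750
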